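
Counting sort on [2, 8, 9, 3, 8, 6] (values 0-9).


Input: [2, 8, 9, 3, 8, 6]
Counts: [0, 0, 1, 1, 0, 0, 1, 0, 2, 1]

Sorted: [2, 3, 6, 8, 8, 9]


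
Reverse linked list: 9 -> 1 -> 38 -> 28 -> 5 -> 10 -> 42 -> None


Step 1: curr=9, set curr.next=prev(None) | reversed so far: 9
Step 2: curr=1, set curr.next=prev(9) | reversed so far: 1 -> 9
Step 3: curr=38, set curr.next=prev(1) | reversed so far: 38 -> 1 -> 9
Step 4: curr=28, set curr.next=prev(38) | reversed so far: 28 -> 38 -> 1 -> 9
Step 5: curr=5, set curr.next=prev(28) | reversed so far: 5 -> 28 -> 38 -> 1 -> 9
Step 6: curr=10, set curr.next=prev(5) | reversed so far: 10 -> 5 -> 28 -> 38 -> 1 -> 9
Step 7: curr=42, set curr.next=prev(10) | reversed so far: 42 -> 10 -> 5 -> 28 -> 38 -> 1 -> 9

42 -> 10 -> 5 -> 28 -> 38 -> 1 -> 9 -> None


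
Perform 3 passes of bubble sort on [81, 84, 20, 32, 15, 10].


Initial: [81, 84, 20, 32, 15, 10]
Pass 1: [81, 20, 32, 15, 10, 84] (4 swaps)
Pass 2: [20, 32, 15, 10, 81, 84] (4 swaps)
Pass 3: [20, 15, 10, 32, 81, 84] (2 swaps)

After 3 passes: [20, 15, 10, 32, 81, 84]


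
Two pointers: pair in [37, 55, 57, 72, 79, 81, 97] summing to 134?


lo=0(37)+hi=6(97)=134

Yes: 37+97=134


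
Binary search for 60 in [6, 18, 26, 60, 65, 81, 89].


Step 1: lo=0, hi=6, mid=3, val=60

Found at index 3


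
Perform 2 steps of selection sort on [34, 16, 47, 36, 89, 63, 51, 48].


Initial: [34, 16, 47, 36, 89, 63, 51, 48]
Step 1: min=16 at 1
  Swap: [16, 34, 47, 36, 89, 63, 51, 48]
Step 2: min=34 at 1
  Swap: [16, 34, 47, 36, 89, 63, 51, 48]

After 2 steps: [16, 34, 47, 36, 89, 63, 51, 48]


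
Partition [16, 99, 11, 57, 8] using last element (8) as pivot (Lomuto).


Pivot: 8
Place pivot at 0: [8, 99, 11, 57, 16]

Partitioned: [8, 99, 11, 57, 16]


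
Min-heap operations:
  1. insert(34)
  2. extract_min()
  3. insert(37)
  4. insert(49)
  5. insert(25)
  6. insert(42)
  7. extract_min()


insert(34) -> [34]
extract_min()->34, []
insert(37) -> [37]
insert(49) -> [37, 49]
insert(25) -> [25, 49, 37]
insert(42) -> [25, 42, 37, 49]
extract_min()->25, [37, 42, 49]

Final heap: [37, 42, 49]


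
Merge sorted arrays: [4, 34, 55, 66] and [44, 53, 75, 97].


Take 4 from A
Take 34 from A
Take 44 from B
Take 53 from B
Take 55 from A
Take 66 from A

Merged: [4, 34, 44, 53, 55, 66, 75, 97]


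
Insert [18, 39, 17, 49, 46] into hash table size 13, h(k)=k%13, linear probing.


Insert 18: h=5 -> slot 5
Insert 39: h=0 -> slot 0
Insert 17: h=4 -> slot 4
Insert 49: h=10 -> slot 10
Insert 46: h=7 -> slot 7

Table: [39, None, None, None, 17, 18, None, 46, None, None, 49, None, None]


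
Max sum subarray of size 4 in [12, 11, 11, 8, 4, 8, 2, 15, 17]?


[0:4]: 42
[1:5]: 34
[2:6]: 31
[3:7]: 22
[4:8]: 29
[5:9]: 42

Max: 42 at [0:4]


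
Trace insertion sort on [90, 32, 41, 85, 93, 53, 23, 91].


Initial: [90, 32, 41, 85, 93, 53, 23, 91]
Insert 32: [32, 90, 41, 85, 93, 53, 23, 91]
Insert 41: [32, 41, 90, 85, 93, 53, 23, 91]
Insert 85: [32, 41, 85, 90, 93, 53, 23, 91]
Insert 93: [32, 41, 85, 90, 93, 53, 23, 91]
Insert 53: [32, 41, 53, 85, 90, 93, 23, 91]
Insert 23: [23, 32, 41, 53, 85, 90, 93, 91]
Insert 91: [23, 32, 41, 53, 85, 90, 91, 93]

Sorted: [23, 32, 41, 53, 85, 90, 91, 93]


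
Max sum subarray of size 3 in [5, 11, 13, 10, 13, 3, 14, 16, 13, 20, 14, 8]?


[0:3]: 29
[1:4]: 34
[2:5]: 36
[3:6]: 26
[4:7]: 30
[5:8]: 33
[6:9]: 43
[7:10]: 49
[8:11]: 47
[9:12]: 42

Max: 49 at [7:10]


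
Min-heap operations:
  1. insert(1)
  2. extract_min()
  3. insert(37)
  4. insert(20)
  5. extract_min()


insert(1) -> [1]
extract_min()->1, []
insert(37) -> [37]
insert(20) -> [20, 37]
extract_min()->20, [37]

Final heap: [37]


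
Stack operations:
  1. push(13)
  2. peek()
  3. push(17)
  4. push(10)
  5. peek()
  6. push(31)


push(13) -> [13]
peek()->13
push(17) -> [13, 17]
push(10) -> [13, 17, 10]
peek()->10
push(31) -> [13, 17, 10, 31]

Final stack: [13, 17, 10, 31]


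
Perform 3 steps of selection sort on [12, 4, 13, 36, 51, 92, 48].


Initial: [12, 4, 13, 36, 51, 92, 48]
Step 1: min=4 at 1
  Swap: [4, 12, 13, 36, 51, 92, 48]
Step 2: min=12 at 1
  Swap: [4, 12, 13, 36, 51, 92, 48]
Step 3: min=13 at 2
  Swap: [4, 12, 13, 36, 51, 92, 48]

After 3 steps: [4, 12, 13, 36, 51, 92, 48]


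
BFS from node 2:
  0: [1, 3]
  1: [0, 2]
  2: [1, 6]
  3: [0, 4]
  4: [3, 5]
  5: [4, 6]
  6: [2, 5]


Visit 2, enqueue [1, 6]
Visit 1, enqueue [0]
Visit 6, enqueue [5]
Visit 0, enqueue [3]
Visit 5, enqueue [4]
Visit 3, enqueue []
Visit 4, enqueue []

BFS order: [2, 1, 6, 0, 5, 3, 4]


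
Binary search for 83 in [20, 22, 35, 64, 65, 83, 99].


Step 1: lo=0, hi=6, mid=3, val=64
Step 2: lo=4, hi=6, mid=5, val=83

Found at index 5


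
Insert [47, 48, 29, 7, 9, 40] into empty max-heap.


Insert 47: [47]
Insert 48: [48, 47]
Insert 29: [48, 47, 29]
Insert 7: [48, 47, 29, 7]
Insert 9: [48, 47, 29, 7, 9]
Insert 40: [48, 47, 40, 7, 9, 29]

Final heap: [48, 47, 40, 7, 9, 29]


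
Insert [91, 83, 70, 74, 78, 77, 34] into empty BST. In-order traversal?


Insert 91: root
Insert 83: L from 91
Insert 70: L from 91 -> L from 83
Insert 74: L from 91 -> L from 83 -> R from 70
Insert 78: L from 91 -> L from 83 -> R from 70 -> R from 74
Insert 77: L from 91 -> L from 83 -> R from 70 -> R from 74 -> L from 78
Insert 34: L from 91 -> L from 83 -> L from 70

In-order: [34, 70, 74, 77, 78, 83, 91]


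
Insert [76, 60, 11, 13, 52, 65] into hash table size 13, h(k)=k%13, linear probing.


Insert 76: h=11 -> slot 11
Insert 60: h=8 -> slot 8
Insert 11: h=11, 1 probes -> slot 12
Insert 13: h=0 -> slot 0
Insert 52: h=0, 1 probes -> slot 1
Insert 65: h=0, 2 probes -> slot 2

Table: [13, 52, 65, None, None, None, None, None, 60, None, None, 76, 11]


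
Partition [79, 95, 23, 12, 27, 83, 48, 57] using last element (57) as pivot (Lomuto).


Pivot: 57
  23 <= 57: swap -> [23, 95, 79, 12, 27, 83, 48, 57]
  12 <= 57: swap -> [23, 12, 79, 95, 27, 83, 48, 57]
  27 <= 57: swap -> [23, 12, 27, 95, 79, 83, 48, 57]
  48 <= 57: swap -> [23, 12, 27, 48, 79, 83, 95, 57]
Place pivot at 4: [23, 12, 27, 48, 57, 83, 95, 79]

Partitioned: [23, 12, 27, 48, 57, 83, 95, 79]


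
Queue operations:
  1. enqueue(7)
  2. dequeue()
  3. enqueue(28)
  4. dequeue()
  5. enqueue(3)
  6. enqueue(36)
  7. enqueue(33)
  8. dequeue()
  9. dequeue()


enqueue(7) -> [7]
dequeue()->7, []
enqueue(28) -> [28]
dequeue()->28, []
enqueue(3) -> [3]
enqueue(36) -> [3, 36]
enqueue(33) -> [3, 36, 33]
dequeue()->3, [36, 33]
dequeue()->36, [33]

Final queue: [33]


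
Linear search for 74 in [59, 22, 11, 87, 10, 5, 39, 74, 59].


i=0: 59!=74
i=1: 22!=74
i=2: 11!=74
i=3: 87!=74
i=4: 10!=74
i=5: 5!=74
i=6: 39!=74
i=7: 74==74 found!

Found at 7, 8 comps


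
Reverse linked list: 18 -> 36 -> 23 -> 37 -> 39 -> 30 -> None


Step 1: curr=18, set curr.next=prev(None) | reversed so far: 18
Step 2: curr=36, set curr.next=prev(18) | reversed so far: 36 -> 18
Step 3: curr=23, set curr.next=prev(36) | reversed so far: 23 -> 36 -> 18
Step 4: curr=37, set curr.next=prev(23) | reversed so far: 37 -> 23 -> 36 -> 18
Step 5: curr=39, set curr.next=prev(37) | reversed so far: 39 -> 37 -> 23 -> 36 -> 18
Step 6: curr=30, set curr.next=prev(39) | reversed so far: 30 -> 39 -> 37 -> 23 -> 36 -> 18

30 -> 39 -> 37 -> 23 -> 36 -> 18 -> None


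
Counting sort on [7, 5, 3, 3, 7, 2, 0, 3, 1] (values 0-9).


Input: [7, 5, 3, 3, 7, 2, 0, 3, 1]
Counts: [1, 1, 1, 3, 0, 1, 0, 2, 0, 0]

Sorted: [0, 1, 2, 3, 3, 3, 5, 7, 7]


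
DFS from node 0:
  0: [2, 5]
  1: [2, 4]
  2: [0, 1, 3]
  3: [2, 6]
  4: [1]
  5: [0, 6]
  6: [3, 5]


Visit 0, push [5, 2]
Visit 2, push [3, 1]
Visit 1, push [4]
Visit 4, push []
Visit 3, push [6]
Visit 6, push [5]
Visit 5, push []

DFS order: [0, 2, 1, 4, 3, 6, 5]


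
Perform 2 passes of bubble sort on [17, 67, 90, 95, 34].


Initial: [17, 67, 90, 95, 34]
Pass 1: [17, 67, 90, 34, 95] (1 swaps)
Pass 2: [17, 67, 34, 90, 95] (1 swaps)

After 2 passes: [17, 67, 34, 90, 95]


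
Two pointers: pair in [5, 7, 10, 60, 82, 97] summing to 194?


lo=0(5)+hi=5(97)=102
lo=1(7)+hi=5(97)=104
lo=2(10)+hi=5(97)=107
lo=3(60)+hi=5(97)=157
lo=4(82)+hi=5(97)=179

No pair found


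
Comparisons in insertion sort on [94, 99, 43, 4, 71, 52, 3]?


Algorithm: insertion sort
Input: [94, 99, 43, 4, 71, 52, 3]
Sorted: [3, 4, 43, 52, 71, 94, 99]

19


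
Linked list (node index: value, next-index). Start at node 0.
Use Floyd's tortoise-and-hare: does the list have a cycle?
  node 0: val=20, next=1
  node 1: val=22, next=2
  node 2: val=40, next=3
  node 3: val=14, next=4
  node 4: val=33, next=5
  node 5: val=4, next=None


Floyd's tortoise (slow, +1) and hare (fast, +2):
  init: slow=0, fast=0
  step 1: slow=1, fast=2
  step 2: slow=2, fast=4
  step 3: fast 4->5->None, no cycle

Cycle: no


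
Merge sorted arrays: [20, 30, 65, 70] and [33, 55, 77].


Take 20 from A
Take 30 from A
Take 33 from B
Take 55 from B
Take 65 from A
Take 70 from A

Merged: [20, 30, 33, 55, 65, 70, 77]


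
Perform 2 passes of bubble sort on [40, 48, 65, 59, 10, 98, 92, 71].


Initial: [40, 48, 65, 59, 10, 98, 92, 71]
Pass 1: [40, 48, 59, 10, 65, 92, 71, 98] (4 swaps)
Pass 2: [40, 48, 10, 59, 65, 71, 92, 98] (2 swaps)

After 2 passes: [40, 48, 10, 59, 65, 71, 92, 98]


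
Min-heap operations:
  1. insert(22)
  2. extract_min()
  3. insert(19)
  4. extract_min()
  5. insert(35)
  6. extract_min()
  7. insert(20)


insert(22) -> [22]
extract_min()->22, []
insert(19) -> [19]
extract_min()->19, []
insert(35) -> [35]
extract_min()->35, []
insert(20) -> [20]

Final heap: [20]


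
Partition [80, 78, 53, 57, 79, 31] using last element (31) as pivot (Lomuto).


Pivot: 31
Place pivot at 0: [31, 78, 53, 57, 79, 80]

Partitioned: [31, 78, 53, 57, 79, 80]


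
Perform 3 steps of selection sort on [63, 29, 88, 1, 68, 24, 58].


Initial: [63, 29, 88, 1, 68, 24, 58]
Step 1: min=1 at 3
  Swap: [1, 29, 88, 63, 68, 24, 58]
Step 2: min=24 at 5
  Swap: [1, 24, 88, 63, 68, 29, 58]
Step 3: min=29 at 5
  Swap: [1, 24, 29, 63, 68, 88, 58]

After 3 steps: [1, 24, 29, 63, 68, 88, 58]


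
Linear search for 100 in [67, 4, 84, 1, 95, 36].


i=0: 67!=100
i=1: 4!=100
i=2: 84!=100
i=3: 1!=100
i=4: 95!=100
i=5: 36!=100

Not found, 6 comps


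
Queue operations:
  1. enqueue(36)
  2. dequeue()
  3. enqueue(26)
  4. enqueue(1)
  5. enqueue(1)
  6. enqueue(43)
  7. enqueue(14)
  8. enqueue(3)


enqueue(36) -> [36]
dequeue()->36, []
enqueue(26) -> [26]
enqueue(1) -> [26, 1]
enqueue(1) -> [26, 1, 1]
enqueue(43) -> [26, 1, 1, 43]
enqueue(14) -> [26, 1, 1, 43, 14]
enqueue(3) -> [26, 1, 1, 43, 14, 3]

Final queue: [26, 1, 1, 43, 14, 3]


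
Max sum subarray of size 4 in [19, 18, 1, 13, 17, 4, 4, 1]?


[0:4]: 51
[1:5]: 49
[2:6]: 35
[3:7]: 38
[4:8]: 26

Max: 51 at [0:4]


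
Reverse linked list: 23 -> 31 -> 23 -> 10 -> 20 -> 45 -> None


Step 1: curr=23, set curr.next=prev(None) | reversed so far: 23
Step 2: curr=31, set curr.next=prev(23) | reversed so far: 31 -> 23
Step 3: curr=23, set curr.next=prev(31) | reversed so far: 23 -> 31 -> 23
Step 4: curr=10, set curr.next=prev(23) | reversed so far: 10 -> 23 -> 31 -> 23
Step 5: curr=20, set curr.next=prev(10) | reversed so far: 20 -> 10 -> 23 -> 31 -> 23
Step 6: curr=45, set curr.next=prev(20) | reversed so far: 45 -> 20 -> 10 -> 23 -> 31 -> 23

45 -> 20 -> 10 -> 23 -> 31 -> 23 -> None


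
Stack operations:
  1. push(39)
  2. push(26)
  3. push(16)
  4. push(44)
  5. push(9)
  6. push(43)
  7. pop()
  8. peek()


push(39) -> [39]
push(26) -> [39, 26]
push(16) -> [39, 26, 16]
push(44) -> [39, 26, 16, 44]
push(9) -> [39, 26, 16, 44, 9]
push(43) -> [39, 26, 16, 44, 9, 43]
pop()->43, [39, 26, 16, 44, 9]
peek()->9

Final stack: [39, 26, 16, 44, 9]


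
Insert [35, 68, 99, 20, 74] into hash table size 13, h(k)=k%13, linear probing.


Insert 35: h=9 -> slot 9
Insert 68: h=3 -> slot 3
Insert 99: h=8 -> slot 8
Insert 20: h=7 -> slot 7
Insert 74: h=9, 1 probes -> slot 10

Table: [None, None, None, 68, None, None, None, 20, 99, 35, 74, None, None]


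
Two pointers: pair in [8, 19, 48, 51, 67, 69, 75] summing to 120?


lo=0(8)+hi=6(75)=83
lo=1(19)+hi=6(75)=94
lo=2(48)+hi=6(75)=123
lo=2(48)+hi=5(69)=117
lo=3(51)+hi=5(69)=120

Yes: 51+69=120


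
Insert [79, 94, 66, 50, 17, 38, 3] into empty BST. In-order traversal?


Insert 79: root
Insert 94: R from 79
Insert 66: L from 79
Insert 50: L from 79 -> L from 66
Insert 17: L from 79 -> L from 66 -> L from 50
Insert 38: L from 79 -> L from 66 -> L from 50 -> R from 17
Insert 3: L from 79 -> L from 66 -> L from 50 -> L from 17

In-order: [3, 17, 38, 50, 66, 79, 94]


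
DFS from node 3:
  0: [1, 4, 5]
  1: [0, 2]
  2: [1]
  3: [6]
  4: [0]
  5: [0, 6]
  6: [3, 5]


Visit 3, push [6]
Visit 6, push [5]
Visit 5, push [0]
Visit 0, push [4, 1]
Visit 1, push [2]
Visit 2, push []
Visit 4, push []

DFS order: [3, 6, 5, 0, 1, 2, 4]


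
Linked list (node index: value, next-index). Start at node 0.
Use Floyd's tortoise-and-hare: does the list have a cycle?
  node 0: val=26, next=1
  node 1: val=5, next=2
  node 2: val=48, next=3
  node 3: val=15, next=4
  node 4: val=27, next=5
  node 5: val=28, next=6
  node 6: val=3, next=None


Floyd's tortoise (slow, +1) and hare (fast, +2):
  init: slow=0, fast=0
  step 1: slow=1, fast=2
  step 2: slow=2, fast=4
  step 3: slow=3, fast=6
  step 4: fast -> None, no cycle

Cycle: no


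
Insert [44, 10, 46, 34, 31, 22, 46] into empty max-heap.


Insert 44: [44]
Insert 10: [44, 10]
Insert 46: [46, 10, 44]
Insert 34: [46, 34, 44, 10]
Insert 31: [46, 34, 44, 10, 31]
Insert 22: [46, 34, 44, 10, 31, 22]
Insert 46: [46, 34, 46, 10, 31, 22, 44]

Final heap: [46, 34, 46, 10, 31, 22, 44]


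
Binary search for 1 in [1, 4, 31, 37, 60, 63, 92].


Step 1: lo=0, hi=6, mid=3, val=37
Step 2: lo=0, hi=2, mid=1, val=4
Step 3: lo=0, hi=0, mid=0, val=1

Found at index 0


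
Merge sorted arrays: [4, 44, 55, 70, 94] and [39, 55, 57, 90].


Take 4 from A
Take 39 from B
Take 44 from A
Take 55 from A
Take 55 from B
Take 57 from B
Take 70 from A
Take 90 from B

Merged: [4, 39, 44, 55, 55, 57, 70, 90, 94]


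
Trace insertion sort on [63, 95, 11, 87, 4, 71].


Initial: [63, 95, 11, 87, 4, 71]
Insert 95: [63, 95, 11, 87, 4, 71]
Insert 11: [11, 63, 95, 87, 4, 71]
Insert 87: [11, 63, 87, 95, 4, 71]
Insert 4: [4, 11, 63, 87, 95, 71]
Insert 71: [4, 11, 63, 71, 87, 95]

Sorted: [4, 11, 63, 71, 87, 95]


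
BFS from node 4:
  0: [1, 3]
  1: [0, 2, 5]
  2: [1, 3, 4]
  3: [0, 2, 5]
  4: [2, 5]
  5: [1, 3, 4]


Visit 4, enqueue [2, 5]
Visit 2, enqueue [1, 3]
Visit 5, enqueue []
Visit 1, enqueue [0]
Visit 3, enqueue []
Visit 0, enqueue []

BFS order: [4, 2, 5, 1, 3, 0]


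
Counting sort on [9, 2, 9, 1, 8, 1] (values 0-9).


Input: [9, 2, 9, 1, 8, 1]
Counts: [0, 2, 1, 0, 0, 0, 0, 0, 1, 2]

Sorted: [1, 1, 2, 8, 9, 9]


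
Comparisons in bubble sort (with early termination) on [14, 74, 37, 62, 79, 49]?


Algorithm: bubble sort (with early termination)
Input: [14, 74, 37, 62, 79, 49]
Sorted: [14, 37, 49, 62, 74, 79]

14


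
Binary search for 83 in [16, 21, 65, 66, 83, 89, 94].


Step 1: lo=0, hi=6, mid=3, val=66
Step 2: lo=4, hi=6, mid=5, val=89
Step 3: lo=4, hi=4, mid=4, val=83

Found at index 4


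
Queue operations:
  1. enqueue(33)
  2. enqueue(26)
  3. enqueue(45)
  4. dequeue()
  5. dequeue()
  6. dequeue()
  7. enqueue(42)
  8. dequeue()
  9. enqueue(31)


enqueue(33) -> [33]
enqueue(26) -> [33, 26]
enqueue(45) -> [33, 26, 45]
dequeue()->33, [26, 45]
dequeue()->26, [45]
dequeue()->45, []
enqueue(42) -> [42]
dequeue()->42, []
enqueue(31) -> [31]

Final queue: [31]


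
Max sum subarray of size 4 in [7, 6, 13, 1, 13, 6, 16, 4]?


[0:4]: 27
[1:5]: 33
[2:6]: 33
[3:7]: 36
[4:8]: 39

Max: 39 at [4:8]


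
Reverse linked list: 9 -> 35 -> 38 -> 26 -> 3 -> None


Step 1: curr=9, set curr.next=prev(None) | reversed so far: 9
Step 2: curr=35, set curr.next=prev(9) | reversed so far: 35 -> 9
Step 3: curr=38, set curr.next=prev(35) | reversed so far: 38 -> 35 -> 9
Step 4: curr=26, set curr.next=prev(38) | reversed so far: 26 -> 38 -> 35 -> 9
Step 5: curr=3, set curr.next=prev(26) | reversed so far: 3 -> 26 -> 38 -> 35 -> 9

3 -> 26 -> 38 -> 35 -> 9 -> None


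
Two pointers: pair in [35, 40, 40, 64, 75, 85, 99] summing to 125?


lo=0(35)+hi=6(99)=134
lo=0(35)+hi=5(85)=120
lo=1(40)+hi=5(85)=125

Yes: 40+85=125


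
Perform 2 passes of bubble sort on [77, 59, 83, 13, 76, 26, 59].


Initial: [77, 59, 83, 13, 76, 26, 59]
Pass 1: [59, 77, 13, 76, 26, 59, 83] (5 swaps)
Pass 2: [59, 13, 76, 26, 59, 77, 83] (4 swaps)

After 2 passes: [59, 13, 76, 26, 59, 77, 83]


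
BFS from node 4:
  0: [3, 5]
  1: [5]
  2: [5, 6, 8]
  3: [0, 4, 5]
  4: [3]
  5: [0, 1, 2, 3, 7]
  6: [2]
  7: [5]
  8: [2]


Visit 4, enqueue [3]
Visit 3, enqueue [0, 5]
Visit 0, enqueue []
Visit 5, enqueue [1, 2, 7]
Visit 1, enqueue []
Visit 2, enqueue [6, 8]
Visit 7, enqueue []
Visit 6, enqueue []
Visit 8, enqueue []

BFS order: [4, 3, 0, 5, 1, 2, 7, 6, 8]


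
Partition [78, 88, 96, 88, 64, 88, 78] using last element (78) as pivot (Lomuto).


Pivot: 78
  78 <= 78: advance i (no swap)
  64 <= 78: swap -> [78, 64, 96, 88, 88, 88, 78]
Place pivot at 2: [78, 64, 78, 88, 88, 88, 96]

Partitioned: [78, 64, 78, 88, 88, 88, 96]


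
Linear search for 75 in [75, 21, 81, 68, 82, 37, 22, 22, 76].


i=0: 75==75 found!

Found at 0, 1 comps


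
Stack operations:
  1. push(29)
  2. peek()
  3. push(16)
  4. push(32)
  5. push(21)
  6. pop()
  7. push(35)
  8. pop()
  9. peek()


push(29) -> [29]
peek()->29
push(16) -> [29, 16]
push(32) -> [29, 16, 32]
push(21) -> [29, 16, 32, 21]
pop()->21, [29, 16, 32]
push(35) -> [29, 16, 32, 35]
pop()->35, [29, 16, 32]
peek()->32

Final stack: [29, 16, 32]


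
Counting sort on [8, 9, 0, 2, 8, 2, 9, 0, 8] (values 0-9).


Input: [8, 9, 0, 2, 8, 2, 9, 0, 8]
Counts: [2, 0, 2, 0, 0, 0, 0, 0, 3, 2]

Sorted: [0, 0, 2, 2, 8, 8, 8, 9, 9]


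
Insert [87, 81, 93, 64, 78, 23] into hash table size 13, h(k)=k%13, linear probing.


Insert 87: h=9 -> slot 9
Insert 81: h=3 -> slot 3
Insert 93: h=2 -> slot 2
Insert 64: h=12 -> slot 12
Insert 78: h=0 -> slot 0
Insert 23: h=10 -> slot 10

Table: [78, None, 93, 81, None, None, None, None, None, 87, 23, None, 64]


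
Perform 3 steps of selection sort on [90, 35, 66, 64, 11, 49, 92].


Initial: [90, 35, 66, 64, 11, 49, 92]
Step 1: min=11 at 4
  Swap: [11, 35, 66, 64, 90, 49, 92]
Step 2: min=35 at 1
  Swap: [11, 35, 66, 64, 90, 49, 92]
Step 3: min=49 at 5
  Swap: [11, 35, 49, 64, 90, 66, 92]

After 3 steps: [11, 35, 49, 64, 90, 66, 92]


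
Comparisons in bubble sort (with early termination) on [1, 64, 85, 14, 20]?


Algorithm: bubble sort (with early termination)
Input: [1, 64, 85, 14, 20]
Sorted: [1, 14, 20, 64, 85]

9


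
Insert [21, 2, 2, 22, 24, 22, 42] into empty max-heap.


Insert 21: [21]
Insert 2: [21, 2]
Insert 2: [21, 2, 2]
Insert 22: [22, 21, 2, 2]
Insert 24: [24, 22, 2, 2, 21]
Insert 22: [24, 22, 22, 2, 21, 2]
Insert 42: [42, 22, 24, 2, 21, 2, 22]

Final heap: [42, 22, 24, 2, 21, 2, 22]


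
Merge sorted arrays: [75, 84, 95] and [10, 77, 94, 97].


Take 10 from B
Take 75 from A
Take 77 from B
Take 84 from A
Take 94 from B
Take 95 from A

Merged: [10, 75, 77, 84, 94, 95, 97]


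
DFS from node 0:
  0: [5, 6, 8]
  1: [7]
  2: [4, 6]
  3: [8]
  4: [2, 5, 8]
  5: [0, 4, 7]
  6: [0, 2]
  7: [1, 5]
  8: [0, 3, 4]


Visit 0, push [8, 6, 5]
Visit 5, push [7, 4]
Visit 4, push [8, 2]
Visit 2, push [6]
Visit 6, push []
Visit 8, push [3]
Visit 3, push []
Visit 7, push [1]
Visit 1, push []

DFS order: [0, 5, 4, 2, 6, 8, 3, 7, 1]


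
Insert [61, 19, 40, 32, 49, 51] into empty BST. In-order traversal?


Insert 61: root
Insert 19: L from 61
Insert 40: L from 61 -> R from 19
Insert 32: L from 61 -> R from 19 -> L from 40
Insert 49: L from 61 -> R from 19 -> R from 40
Insert 51: L from 61 -> R from 19 -> R from 40 -> R from 49

In-order: [19, 32, 40, 49, 51, 61]


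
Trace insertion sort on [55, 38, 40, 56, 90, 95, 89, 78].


Initial: [55, 38, 40, 56, 90, 95, 89, 78]
Insert 38: [38, 55, 40, 56, 90, 95, 89, 78]
Insert 40: [38, 40, 55, 56, 90, 95, 89, 78]
Insert 56: [38, 40, 55, 56, 90, 95, 89, 78]
Insert 90: [38, 40, 55, 56, 90, 95, 89, 78]
Insert 95: [38, 40, 55, 56, 90, 95, 89, 78]
Insert 89: [38, 40, 55, 56, 89, 90, 95, 78]
Insert 78: [38, 40, 55, 56, 78, 89, 90, 95]

Sorted: [38, 40, 55, 56, 78, 89, 90, 95]


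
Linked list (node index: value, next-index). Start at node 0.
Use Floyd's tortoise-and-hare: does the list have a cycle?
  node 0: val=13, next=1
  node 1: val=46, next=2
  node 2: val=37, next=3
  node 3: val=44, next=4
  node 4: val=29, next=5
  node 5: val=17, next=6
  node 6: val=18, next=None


Floyd's tortoise (slow, +1) and hare (fast, +2):
  init: slow=0, fast=0
  step 1: slow=1, fast=2
  step 2: slow=2, fast=4
  step 3: slow=3, fast=6
  step 4: fast -> None, no cycle

Cycle: no


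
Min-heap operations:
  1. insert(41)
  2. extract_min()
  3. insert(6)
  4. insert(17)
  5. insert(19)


insert(41) -> [41]
extract_min()->41, []
insert(6) -> [6]
insert(17) -> [6, 17]
insert(19) -> [6, 17, 19]

Final heap: [6, 17, 19]


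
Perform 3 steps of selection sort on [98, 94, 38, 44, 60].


Initial: [98, 94, 38, 44, 60]
Step 1: min=38 at 2
  Swap: [38, 94, 98, 44, 60]
Step 2: min=44 at 3
  Swap: [38, 44, 98, 94, 60]
Step 3: min=60 at 4
  Swap: [38, 44, 60, 94, 98]

After 3 steps: [38, 44, 60, 94, 98]


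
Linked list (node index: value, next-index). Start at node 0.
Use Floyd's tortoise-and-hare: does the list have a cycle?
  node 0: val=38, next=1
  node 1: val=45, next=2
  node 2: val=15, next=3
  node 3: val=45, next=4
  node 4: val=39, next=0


Floyd's tortoise (slow, +1) and hare (fast, +2):
  init: slow=0, fast=0
  step 1: slow=1, fast=2
  step 2: slow=2, fast=4
  step 3: slow=3, fast=1
  step 4: slow=4, fast=3
  step 5: slow=0, fast=0
  slow == fast at node 0: cycle detected

Cycle: yes


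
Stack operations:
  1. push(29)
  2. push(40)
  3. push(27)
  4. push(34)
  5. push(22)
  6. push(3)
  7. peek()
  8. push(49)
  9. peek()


push(29) -> [29]
push(40) -> [29, 40]
push(27) -> [29, 40, 27]
push(34) -> [29, 40, 27, 34]
push(22) -> [29, 40, 27, 34, 22]
push(3) -> [29, 40, 27, 34, 22, 3]
peek()->3
push(49) -> [29, 40, 27, 34, 22, 3, 49]
peek()->49

Final stack: [29, 40, 27, 34, 22, 3, 49]


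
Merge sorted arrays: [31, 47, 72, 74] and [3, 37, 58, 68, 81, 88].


Take 3 from B
Take 31 from A
Take 37 from B
Take 47 from A
Take 58 from B
Take 68 from B
Take 72 from A
Take 74 from A

Merged: [3, 31, 37, 47, 58, 68, 72, 74, 81, 88]


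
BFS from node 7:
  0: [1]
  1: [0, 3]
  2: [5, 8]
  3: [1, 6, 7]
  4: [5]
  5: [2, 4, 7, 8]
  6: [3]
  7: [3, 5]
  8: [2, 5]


Visit 7, enqueue [3, 5]
Visit 3, enqueue [1, 6]
Visit 5, enqueue [2, 4, 8]
Visit 1, enqueue [0]
Visit 6, enqueue []
Visit 2, enqueue []
Visit 4, enqueue []
Visit 8, enqueue []
Visit 0, enqueue []

BFS order: [7, 3, 5, 1, 6, 2, 4, 8, 0]


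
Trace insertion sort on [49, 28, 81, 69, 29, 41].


Initial: [49, 28, 81, 69, 29, 41]
Insert 28: [28, 49, 81, 69, 29, 41]
Insert 81: [28, 49, 81, 69, 29, 41]
Insert 69: [28, 49, 69, 81, 29, 41]
Insert 29: [28, 29, 49, 69, 81, 41]
Insert 41: [28, 29, 41, 49, 69, 81]

Sorted: [28, 29, 41, 49, 69, 81]


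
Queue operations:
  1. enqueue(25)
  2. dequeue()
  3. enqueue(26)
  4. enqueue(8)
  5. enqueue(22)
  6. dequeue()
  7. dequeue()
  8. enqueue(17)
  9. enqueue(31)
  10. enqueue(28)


enqueue(25) -> [25]
dequeue()->25, []
enqueue(26) -> [26]
enqueue(8) -> [26, 8]
enqueue(22) -> [26, 8, 22]
dequeue()->26, [8, 22]
dequeue()->8, [22]
enqueue(17) -> [22, 17]
enqueue(31) -> [22, 17, 31]
enqueue(28) -> [22, 17, 31, 28]

Final queue: [22, 17, 31, 28]


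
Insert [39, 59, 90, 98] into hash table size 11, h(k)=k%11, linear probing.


Insert 39: h=6 -> slot 6
Insert 59: h=4 -> slot 4
Insert 90: h=2 -> slot 2
Insert 98: h=10 -> slot 10

Table: [None, None, 90, None, 59, None, 39, None, None, None, 98]


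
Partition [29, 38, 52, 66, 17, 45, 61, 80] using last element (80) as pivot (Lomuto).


Pivot: 80
  29 <= 80: advance i (no swap)
  38 <= 80: advance i (no swap)
  52 <= 80: advance i (no swap)
  66 <= 80: advance i (no swap)
  17 <= 80: advance i (no swap)
  45 <= 80: advance i (no swap)
  61 <= 80: advance i (no swap)
Place pivot at 7: [29, 38, 52, 66, 17, 45, 61, 80]

Partitioned: [29, 38, 52, 66, 17, 45, 61, 80]


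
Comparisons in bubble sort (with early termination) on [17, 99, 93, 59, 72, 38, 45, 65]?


Algorithm: bubble sort (with early termination)
Input: [17, 99, 93, 59, 72, 38, 45, 65]
Sorted: [17, 38, 45, 59, 65, 72, 93, 99]

25


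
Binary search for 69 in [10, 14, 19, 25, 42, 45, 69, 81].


Step 1: lo=0, hi=7, mid=3, val=25
Step 2: lo=4, hi=7, mid=5, val=45
Step 3: lo=6, hi=7, mid=6, val=69

Found at index 6


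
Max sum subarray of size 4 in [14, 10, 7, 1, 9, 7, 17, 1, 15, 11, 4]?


[0:4]: 32
[1:5]: 27
[2:6]: 24
[3:7]: 34
[4:8]: 34
[5:9]: 40
[6:10]: 44
[7:11]: 31

Max: 44 at [6:10]


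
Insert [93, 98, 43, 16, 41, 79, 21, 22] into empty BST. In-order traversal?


Insert 93: root
Insert 98: R from 93
Insert 43: L from 93
Insert 16: L from 93 -> L from 43
Insert 41: L from 93 -> L from 43 -> R from 16
Insert 79: L from 93 -> R from 43
Insert 21: L from 93 -> L from 43 -> R from 16 -> L from 41
Insert 22: L from 93 -> L from 43 -> R from 16 -> L from 41 -> R from 21

In-order: [16, 21, 22, 41, 43, 79, 93, 98]


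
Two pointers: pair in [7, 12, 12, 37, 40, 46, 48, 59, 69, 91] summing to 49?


lo=0(7)+hi=9(91)=98
lo=0(7)+hi=8(69)=76
lo=0(7)+hi=7(59)=66
lo=0(7)+hi=6(48)=55
lo=0(7)+hi=5(46)=53
lo=0(7)+hi=4(40)=47
lo=1(12)+hi=4(40)=52
lo=1(12)+hi=3(37)=49

Yes: 12+37=49


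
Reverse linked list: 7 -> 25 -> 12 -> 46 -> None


Step 1: curr=7, set curr.next=prev(None) | reversed so far: 7
Step 2: curr=25, set curr.next=prev(7) | reversed so far: 25 -> 7
Step 3: curr=12, set curr.next=prev(25) | reversed so far: 12 -> 25 -> 7
Step 4: curr=46, set curr.next=prev(12) | reversed so far: 46 -> 12 -> 25 -> 7

46 -> 12 -> 25 -> 7 -> None


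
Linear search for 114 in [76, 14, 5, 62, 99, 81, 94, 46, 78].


i=0: 76!=114
i=1: 14!=114
i=2: 5!=114
i=3: 62!=114
i=4: 99!=114
i=5: 81!=114
i=6: 94!=114
i=7: 46!=114
i=8: 78!=114

Not found, 9 comps


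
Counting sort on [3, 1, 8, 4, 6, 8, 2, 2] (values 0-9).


Input: [3, 1, 8, 4, 6, 8, 2, 2]
Counts: [0, 1, 2, 1, 1, 0, 1, 0, 2, 0]

Sorted: [1, 2, 2, 3, 4, 6, 8, 8]


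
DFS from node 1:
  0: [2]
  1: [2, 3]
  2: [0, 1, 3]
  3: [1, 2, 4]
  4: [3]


Visit 1, push [3, 2]
Visit 2, push [3, 0]
Visit 0, push []
Visit 3, push [4]
Visit 4, push []

DFS order: [1, 2, 0, 3, 4]


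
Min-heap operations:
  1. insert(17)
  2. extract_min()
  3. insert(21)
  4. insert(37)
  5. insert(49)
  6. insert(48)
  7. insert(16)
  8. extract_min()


insert(17) -> [17]
extract_min()->17, []
insert(21) -> [21]
insert(37) -> [21, 37]
insert(49) -> [21, 37, 49]
insert(48) -> [21, 37, 49, 48]
insert(16) -> [16, 21, 49, 48, 37]
extract_min()->16, [21, 37, 49, 48]

Final heap: [21, 37, 49, 48]


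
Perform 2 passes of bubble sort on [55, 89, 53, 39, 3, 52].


Initial: [55, 89, 53, 39, 3, 52]
Pass 1: [55, 53, 39, 3, 52, 89] (4 swaps)
Pass 2: [53, 39, 3, 52, 55, 89] (4 swaps)

After 2 passes: [53, 39, 3, 52, 55, 89]


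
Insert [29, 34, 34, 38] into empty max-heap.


Insert 29: [29]
Insert 34: [34, 29]
Insert 34: [34, 29, 34]
Insert 38: [38, 34, 34, 29]

Final heap: [38, 34, 34, 29]


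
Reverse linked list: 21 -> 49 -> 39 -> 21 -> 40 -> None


Step 1: curr=21, set curr.next=prev(None) | reversed so far: 21
Step 2: curr=49, set curr.next=prev(21) | reversed so far: 49 -> 21
Step 3: curr=39, set curr.next=prev(49) | reversed so far: 39 -> 49 -> 21
Step 4: curr=21, set curr.next=prev(39) | reversed so far: 21 -> 39 -> 49 -> 21
Step 5: curr=40, set curr.next=prev(21) | reversed so far: 40 -> 21 -> 39 -> 49 -> 21

40 -> 21 -> 39 -> 49 -> 21 -> None


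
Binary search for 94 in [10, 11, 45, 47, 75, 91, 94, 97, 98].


Step 1: lo=0, hi=8, mid=4, val=75
Step 2: lo=5, hi=8, mid=6, val=94

Found at index 6


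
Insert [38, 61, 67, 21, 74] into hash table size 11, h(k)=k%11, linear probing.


Insert 38: h=5 -> slot 5
Insert 61: h=6 -> slot 6
Insert 67: h=1 -> slot 1
Insert 21: h=10 -> slot 10
Insert 74: h=8 -> slot 8

Table: [None, 67, None, None, None, 38, 61, None, 74, None, 21]


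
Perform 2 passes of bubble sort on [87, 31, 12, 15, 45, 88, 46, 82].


Initial: [87, 31, 12, 15, 45, 88, 46, 82]
Pass 1: [31, 12, 15, 45, 87, 46, 82, 88] (6 swaps)
Pass 2: [12, 15, 31, 45, 46, 82, 87, 88] (4 swaps)

After 2 passes: [12, 15, 31, 45, 46, 82, 87, 88]


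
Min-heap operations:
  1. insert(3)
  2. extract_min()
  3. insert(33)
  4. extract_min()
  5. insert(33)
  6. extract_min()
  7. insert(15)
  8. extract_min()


insert(3) -> [3]
extract_min()->3, []
insert(33) -> [33]
extract_min()->33, []
insert(33) -> [33]
extract_min()->33, []
insert(15) -> [15]
extract_min()->15, []

Final heap: []


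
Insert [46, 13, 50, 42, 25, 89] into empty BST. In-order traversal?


Insert 46: root
Insert 13: L from 46
Insert 50: R from 46
Insert 42: L from 46 -> R from 13
Insert 25: L from 46 -> R from 13 -> L from 42
Insert 89: R from 46 -> R from 50

In-order: [13, 25, 42, 46, 50, 89]


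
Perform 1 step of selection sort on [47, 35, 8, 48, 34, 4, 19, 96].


Initial: [47, 35, 8, 48, 34, 4, 19, 96]
Step 1: min=4 at 5
  Swap: [4, 35, 8, 48, 34, 47, 19, 96]

After 1 step: [4, 35, 8, 48, 34, 47, 19, 96]


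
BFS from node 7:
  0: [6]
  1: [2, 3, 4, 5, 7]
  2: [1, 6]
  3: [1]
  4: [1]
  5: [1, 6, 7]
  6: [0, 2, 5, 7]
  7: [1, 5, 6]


Visit 7, enqueue [1, 5, 6]
Visit 1, enqueue [2, 3, 4]
Visit 5, enqueue []
Visit 6, enqueue [0]
Visit 2, enqueue []
Visit 3, enqueue []
Visit 4, enqueue []
Visit 0, enqueue []

BFS order: [7, 1, 5, 6, 2, 3, 4, 0]


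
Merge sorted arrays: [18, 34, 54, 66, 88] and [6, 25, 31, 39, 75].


Take 6 from B
Take 18 from A
Take 25 from B
Take 31 from B
Take 34 from A
Take 39 from B
Take 54 from A
Take 66 from A
Take 75 from B

Merged: [6, 18, 25, 31, 34, 39, 54, 66, 75, 88]


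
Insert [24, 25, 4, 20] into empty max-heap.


Insert 24: [24]
Insert 25: [25, 24]
Insert 4: [25, 24, 4]
Insert 20: [25, 24, 4, 20]

Final heap: [25, 24, 4, 20]


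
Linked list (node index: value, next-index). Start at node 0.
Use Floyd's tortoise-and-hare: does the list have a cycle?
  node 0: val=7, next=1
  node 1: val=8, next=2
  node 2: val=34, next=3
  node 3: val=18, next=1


Floyd's tortoise (slow, +1) and hare (fast, +2):
  init: slow=0, fast=0
  step 1: slow=1, fast=2
  step 2: slow=2, fast=1
  step 3: slow=3, fast=3
  slow == fast at node 3: cycle detected

Cycle: yes


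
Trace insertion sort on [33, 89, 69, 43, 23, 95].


Initial: [33, 89, 69, 43, 23, 95]
Insert 89: [33, 89, 69, 43, 23, 95]
Insert 69: [33, 69, 89, 43, 23, 95]
Insert 43: [33, 43, 69, 89, 23, 95]
Insert 23: [23, 33, 43, 69, 89, 95]
Insert 95: [23, 33, 43, 69, 89, 95]

Sorted: [23, 33, 43, 69, 89, 95]


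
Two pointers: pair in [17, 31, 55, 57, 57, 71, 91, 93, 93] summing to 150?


lo=0(17)+hi=8(93)=110
lo=1(31)+hi=8(93)=124
lo=2(55)+hi=8(93)=148
lo=3(57)+hi=8(93)=150

Yes: 57+93=150


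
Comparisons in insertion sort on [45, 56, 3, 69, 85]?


Algorithm: insertion sort
Input: [45, 56, 3, 69, 85]
Sorted: [3, 45, 56, 69, 85]

5


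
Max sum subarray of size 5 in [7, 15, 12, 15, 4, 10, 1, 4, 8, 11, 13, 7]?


[0:5]: 53
[1:6]: 56
[2:7]: 42
[3:8]: 34
[4:9]: 27
[5:10]: 34
[6:11]: 37
[7:12]: 43

Max: 56 at [1:6]


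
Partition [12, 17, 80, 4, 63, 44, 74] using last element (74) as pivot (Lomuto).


Pivot: 74
  12 <= 74: advance i (no swap)
  17 <= 74: advance i (no swap)
  4 <= 74: swap -> [12, 17, 4, 80, 63, 44, 74]
  63 <= 74: swap -> [12, 17, 4, 63, 80, 44, 74]
  44 <= 74: swap -> [12, 17, 4, 63, 44, 80, 74]
Place pivot at 5: [12, 17, 4, 63, 44, 74, 80]

Partitioned: [12, 17, 4, 63, 44, 74, 80]


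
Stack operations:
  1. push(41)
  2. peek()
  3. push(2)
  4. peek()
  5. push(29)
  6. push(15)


push(41) -> [41]
peek()->41
push(2) -> [41, 2]
peek()->2
push(29) -> [41, 2, 29]
push(15) -> [41, 2, 29, 15]

Final stack: [41, 2, 29, 15]


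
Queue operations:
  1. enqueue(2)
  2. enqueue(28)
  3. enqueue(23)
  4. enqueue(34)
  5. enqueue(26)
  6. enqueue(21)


enqueue(2) -> [2]
enqueue(28) -> [2, 28]
enqueue(23) -> [2, 28, 23]
enqueue(34) -> [2, 28, 23, 34]
enqueue(26) -> [2, 28, 23, 34, 26]
enqueue(21) -> [2, 28, 23, 34, 26, 21]

Final queue: [2, 28, 23, 34, 26, 21]


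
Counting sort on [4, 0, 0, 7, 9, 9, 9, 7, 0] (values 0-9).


Input: [4, 0, 0, 7, 9, 9, 9, 7, 0]
Counts: [3, 0, 0, 0, 1, 0, 0, 2, 0, 3]

Sorted: [0, 0, 0, 4, 7, 7, 9, 9, 9]


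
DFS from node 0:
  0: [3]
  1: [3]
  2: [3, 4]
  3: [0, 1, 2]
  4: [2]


Visit 0, push [3]
Visit 3, push [2, 1]
Visit 1, push []
Visit 2, push [4]
Visit 4, push []

DFS order: [0, 3, 1, 2, 4]


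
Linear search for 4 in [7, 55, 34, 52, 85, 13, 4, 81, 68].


i=0: 7!=4
i=1: 55!=4
i=2: 34!=4
i=3: 52!=4
i=4: 85!=4
i=5: 13!=4
i=6: 4==4 found!

Found at 6, 7 comps


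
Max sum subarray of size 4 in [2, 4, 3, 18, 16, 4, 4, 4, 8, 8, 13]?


[0:4]: 27
[1:5]: 41
[2:6]: 41
[3:7]: 42
[4:8]: 28
[5:9]: 20
[6:10]: 24
[7:11]: 33

Max: 42 at [3:7]


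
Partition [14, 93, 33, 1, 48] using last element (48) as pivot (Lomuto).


Pivot: 48
  14 <= 48: advance i (no swap)
  33 <= 48: swap -> [14, 33, 93, 1, 48]
  1 <= 48: swap -> [14, 33, 1, 93, 48]
Place pivot at 3: [14, 33, 1, 48, 93]

Partitioned: [14, 33, 1, 48, 93]


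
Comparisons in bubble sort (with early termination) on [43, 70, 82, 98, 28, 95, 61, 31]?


Algorithm: bubble sort (with early termination)
Input: [43, 70, 82, 98, 28, 95, 61, 31]
Sorted: [28, 31, 43, 61, 70, 82, 95, 98]

28


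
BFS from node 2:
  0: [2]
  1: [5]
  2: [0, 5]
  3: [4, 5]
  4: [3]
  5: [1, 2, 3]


Visit 2, enqueue [0, 5]
Visit 0, enqueue []
Visit 5, enqueue [1, 3]
Visit 1, enqueue []
Visit 3, enqueue [4]
Visit 4, enqueue []

BFS order: [2, 0, 5, 1, 3, 4]


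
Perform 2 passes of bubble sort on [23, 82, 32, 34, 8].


Initial: [23, 82, 32, 34, 8]
Pass 1: [23, 32, 34, 8, 82] (3 swaps)
Pass 2: [23, 32, 8, 34, 82] (1 swaps)

After 2 passes: [23, 32, 8, 34, 82]


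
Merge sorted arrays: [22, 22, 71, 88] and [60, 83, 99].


Take 22 from A
Take 22 from A
Take 60 from B
Take 71 from A
Take 83 from B
Take 88 from A

Merged: [22, 22, 60, 71, 83, 88, 99]


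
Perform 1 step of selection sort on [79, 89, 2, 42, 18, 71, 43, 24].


Initial: [79, 89, 2, 42, 18, 71, 43, 24]
Step 1: min=2 at 2
  Swap: [2, 89, 79, 42, 18, 71, 43, 24]

After 1 step: [2, 89, 79, 42, 18, 71, 43, 24]


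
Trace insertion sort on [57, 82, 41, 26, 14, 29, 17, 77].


Initial: [57, 82, 41, 26, 14, 29, 17, 77]
Insert 82: [57, 82, 41, 26, 14, 29, 17, 77]
Insert 41: [41, 57, 82, 26, 14, 29, 17, 77]
Insert 26: [26, 41, 57, 82, 14, 29, 17, 77]
Insert 14: [14, 26, 41, 57, 82, 29, 17, 77]
Insert 29: [14, 26, 29, 41, 57, 82, 17, 77]
Insert 17: [14, 17, 26, 29, 41, 57, 82, 77]
Insert 77: [14, 17, 26, 29, 41, 57, 77, 82]

Sorted: [14, 17, 26, 29, 41, 57, 77, 82]


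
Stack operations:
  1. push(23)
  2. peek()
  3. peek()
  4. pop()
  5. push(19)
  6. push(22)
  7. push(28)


push(23) -> [23]
peek()->23
peek()->23
pop()->23, []
push(19) -> [19]
push(22) -> [19, 22]
push(28) -> [19, 22, 28]

Final stack: [19, 22, 28]


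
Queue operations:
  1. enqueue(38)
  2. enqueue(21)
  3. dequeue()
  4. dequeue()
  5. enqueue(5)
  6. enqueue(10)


enqueue(38) -> [38]
enqueue(21) -> [38, 21]
dequeue()->38, [21]
dequeue()->21, []
enqueue(5) -> [5]
enqueue(10) -> [5, 10]

Final queue: [5, 10]


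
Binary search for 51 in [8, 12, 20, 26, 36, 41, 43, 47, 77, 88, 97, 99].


Step 1: lo=0, hi=11, mid=5, val=41
Step 2: lo=6, hi=11, mid=8, val=77
Step 3: lo=6, hi=7, mid=6, val=43
Step 4: lo=7, hi=7, mid=7, val=47

Not found


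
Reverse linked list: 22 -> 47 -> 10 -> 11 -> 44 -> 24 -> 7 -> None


Step 1: curr=22, set curr.next=prev(None) | reversed so far: 22
Step 2: curr=47, set curr.next=prev(22) | reversed so far: 47 -> 22
Step 3: curr=10, set curr.next=prev(47) | reversed so far: 10 -> 47 -> 22
Step 4: curr=11, set curr.next=prev(10) | reversed so far: 11 -> 10 -> 47 -> 22
Step 5: curr=44, set curr.next=prev(11) | reversed so far: 44 -> 11 -> 10 -> 47 -> 22
Step 6: curr=24, set curr.next=prev(44) | reversed so far: 24 -> 44 -> 11 -> 10 -> 47 -> 22
Step 7: curr=7, set curr.next=prev(24) | reversed so far: 7 -> 24 -> 44 -> 11 -> 10 -> 47 -> 22

7 -> 24 -> 44 -> 11 -> 10 -> 47 -> 22 -> None


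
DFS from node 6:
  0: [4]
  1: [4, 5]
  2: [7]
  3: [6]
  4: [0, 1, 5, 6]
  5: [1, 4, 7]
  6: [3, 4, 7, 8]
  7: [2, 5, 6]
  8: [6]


Visit 6, push [8, 7, 4, 3]
Visit 3, push []
Visit 4, push [5, 1, 0]
Visit 0, push []
Visit 1, push [5]
Visit 5, push [7]
Visit 7, push [2]
Visit 2, push []
Visit 8, push []

DFS order: [6, 3, 4, 0, 1, 5, 7, 2, 8]


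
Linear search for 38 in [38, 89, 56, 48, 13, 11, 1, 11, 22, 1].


i=0: 38==38 found!

Found at 0, 1 comps


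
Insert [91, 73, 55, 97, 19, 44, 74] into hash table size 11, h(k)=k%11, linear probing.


Insert 91: h=3 -> slot 3
Insert 73: h=7 -> slot 7
Insert 55: h=0 -> slot 0
Insert 97: h=9 -> slot 9
Insert 19: h=8 -> slot 8
Insert 44: h=0, 1 probes -> slot 1
Insert 74: h=8, 2 probes -> slot 10

Table: [55, 44, None, 91, None, None, None, 73, 19, 97, 74]


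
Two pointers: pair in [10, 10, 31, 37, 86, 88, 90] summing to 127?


lo=0(10)+hi=6(90)=100
lo=1(10)+hi=6(90)=100
lo=2(31)+hi=6(90)=121
lo=3(37)+hi=6(90)=127

Yes: 37+90=127


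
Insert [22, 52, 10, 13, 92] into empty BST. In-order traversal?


Insert 22: root
Insert 52: R from 22
Insert 10: L from 22
Insert 13: L from 22 -> R from 10
Insert 92: R from 22 -> R from 52

In-order: [10, 13, 22, 52, 92]


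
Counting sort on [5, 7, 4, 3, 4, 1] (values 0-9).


Input: [5, 7, 4, 3, 4, 1]
Counts: [0, 1, 0, 1, 2, 1, 0, 1, 0, 0]

Sorted: [1, 3, 4, 4, 5, 7]


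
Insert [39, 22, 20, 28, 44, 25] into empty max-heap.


Insert 39: [39]
Insert 22: [39, 22]
Insert 20: [39, 22, 20]
Insert 28: [39, 28, 20, 22]
Insert 44: [44, 39, 20, 22, 28]
Insert 25: [44, 39, 25, 22, 28, 20]

Final heap: [44, 39, 25, 22, 28, 20]


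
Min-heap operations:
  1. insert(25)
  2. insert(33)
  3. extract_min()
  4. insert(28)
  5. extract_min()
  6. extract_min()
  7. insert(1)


insert(25) -> [25]
insert(33) -> [25, 33]
extract_min()->25, [33]
insert(28) -> [28, 33]
extract_min()->28, [33]
extract_min()->33, []
insert(1) -> [1]

Final heap: [1]


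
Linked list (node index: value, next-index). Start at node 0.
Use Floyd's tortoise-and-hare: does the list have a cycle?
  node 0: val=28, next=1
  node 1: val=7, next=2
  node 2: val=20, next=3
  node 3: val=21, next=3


Floyd's tortoise (slow, +1) and hare (fast, +2):
  init: slow=0, fast=0
  step 1: slow=1, fast=2
  step 2: slow=2, fast=3
  step 3: slow=3, fast=3
  slow == fast at node 3: cycle detected

Cycle: yes


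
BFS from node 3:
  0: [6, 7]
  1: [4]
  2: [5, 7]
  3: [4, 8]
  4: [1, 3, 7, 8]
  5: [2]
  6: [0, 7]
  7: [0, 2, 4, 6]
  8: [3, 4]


Visit 3, enqueue [4, 8]
Visit 4, enqueue [1, 7]
Visit 8, enqueue []
Visit 1, enqueue []
Visit 7, enqueue [0, 2, 6]
Visit 0, enqueue []
Visit 2, enqueue [5]
Visit 6, enqueue []
Visit 5, enqueue []

BFS order: [3, 4, 8, 1, 7, 0, 2, 6, 5]


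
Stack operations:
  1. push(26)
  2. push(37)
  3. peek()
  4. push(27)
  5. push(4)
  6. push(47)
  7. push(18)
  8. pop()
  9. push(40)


push(26) -> [26]
push(37) -> [26, 37]
peek()->37
push(27) -> [26, 37, 27]
push(4) -> [26, 37, 27, 4]
push(47) -> [26, 37, 27, 4, 47]
push(18) -> [26, 37, 27, 4, 47, 18]
pop()->18, [26, 37, 27, 4, 47]
push(40) -> [26, 37, 27, 4, 47, 40]

Final stack: [26, 37, 27, 4, 47, 40]
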